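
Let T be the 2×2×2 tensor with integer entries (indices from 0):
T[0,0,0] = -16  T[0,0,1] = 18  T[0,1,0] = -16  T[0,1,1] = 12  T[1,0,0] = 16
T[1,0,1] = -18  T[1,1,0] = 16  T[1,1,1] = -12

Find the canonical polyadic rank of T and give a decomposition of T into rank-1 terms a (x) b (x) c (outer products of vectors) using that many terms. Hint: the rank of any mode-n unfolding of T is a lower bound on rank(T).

rank(T) = 2

Lower bound: the mode-2 unfolding of T (rows indexed by j, columns by (i,k) = (0,0), (0,1), (1,0), (1,1)) is [[-16, 18, 16, -18], [-16, 12, 16, -12]].
There the 2×2 minor on rows j ∈ {0, 1}, columns (i,k) ∈ {(0,0), (0,1)} is det [[-16, 18], [-16, 12]] = 96 ≠ 0, so this unfolding has rank ≥ 2; CP rank is at least every unfolding rank, so rank(T) ≥ 2. (This is only a lower bound: in general the CP rank may exceed every unfolding rank, so we still need to exhibit 2 rank-1 terms summing to T.)
Upper bound — finding two terms. Every mode-1 slice of T is a multiple of one matrix: T[i,:,:] = a[i]·M with a = [1, -1] and M = [[-16, 18], [-16, 12]] (rows indexed by j, columns by k). So it suffices to write M as a sum of two rank-1 matrices.
Splitting M by its rows (j = 0, 1), M = [1, 0][-16, 18]ᵀ + [0, 1][-16, 12]ᵀ.
Hence T = [1, -1] (x) [1, 0] (x) [-16, 18] + [1, -1] (x) [0, 1] (x) [-16, 12], so rank(T) ≤ 2.
These bounds meet, so rank(T) = 2.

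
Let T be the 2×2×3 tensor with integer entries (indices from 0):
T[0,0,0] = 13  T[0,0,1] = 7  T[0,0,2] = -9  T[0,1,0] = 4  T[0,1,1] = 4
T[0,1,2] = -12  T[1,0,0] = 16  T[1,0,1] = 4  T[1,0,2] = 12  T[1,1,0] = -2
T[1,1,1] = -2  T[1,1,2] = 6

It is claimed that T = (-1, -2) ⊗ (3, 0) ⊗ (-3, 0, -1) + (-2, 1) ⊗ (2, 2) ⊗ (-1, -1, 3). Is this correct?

No

Reconstruct entry (0,0,1) from the claimed factors: Σₗ aₗ[0]bₗ[0]cₗ[1] = (-1)·(3)·(0) + (-2)·(2)·(-1) = 4, but T[0,0,1] = 7. The claim is false.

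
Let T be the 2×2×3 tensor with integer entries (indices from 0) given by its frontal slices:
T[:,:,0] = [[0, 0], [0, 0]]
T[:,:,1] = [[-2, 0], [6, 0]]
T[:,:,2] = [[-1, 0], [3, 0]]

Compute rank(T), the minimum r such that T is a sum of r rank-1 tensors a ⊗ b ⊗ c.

1

Lower bound: T ≠ 0 (e.g. T[0,0,1] = -2), so rank(T) ≥ 1.
Upper bound: if T = a ⊗ b ⊗ c then every fibre of T is a multiple of the corresponding factor, so read the factors off the fibres through the nonzero entry T[0,0,1] = -2.
The mode-1 fibre T[:,0,1] = [-2, 6] gives a = [1, -3] (primitive direction); the mode-2 fibre T[0,:,1] = [-2, 0] gives b = [1, 0]; then c[k] = T[0,0,k] / (a[0]·b[0]) = [0, -2, -1] / 1 = [0, -2, -1].
Expanding [1, -3] ⊗ [1, 0] ⊗ [0, -2, -1] reproduces all 12 entries of T, so T = [1, -3] ⊗ [1, 0] ⊗ [0, -2, -1] and rank(T) ≤ 1.
These bounds meet, so rank(T) = 1.
Check entry T[0,0,2] = -1: (1)·(1)·(-1) = -1.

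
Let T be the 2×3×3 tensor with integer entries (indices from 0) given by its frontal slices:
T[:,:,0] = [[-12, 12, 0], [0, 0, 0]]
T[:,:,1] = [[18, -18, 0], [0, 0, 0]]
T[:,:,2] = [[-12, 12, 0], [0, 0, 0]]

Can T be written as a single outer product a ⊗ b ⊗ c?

Yes

If T = a ⊗ b ⊗ c then every fibre of T is a multiple of the corresponding factor, so read the factors off the fibres through the nonzero entry T[0,0,0] = -12.
The mode-1 fibre T[:,0,0] = [-12, 0] gives a = [1, 0] (primitive direction); the mode-2 fibre T[0,:,0] = [-12, 12, 0] gives b = [1, -1, 0]; then c[k] = T[0,0,k] / (a[0]·b[0]) = [-12, 18, -12] / 1 = [-12, 18, -12].
Expanding [1, 0] ⊗ [1, -1, 0] ⊗ [-12, 18, -12] reproduces all 18 entries of T, so T = [1, 0] ⊗ [1, -1, 0] ⊗ [-12, 18, -12] and rank(T) ≤ 1.
Equivalently every frontal slice T[:,:,k] is c[k] times the rank-1 matrix [1, 0] ⊗ [1, -1, 0]. So T has rank 1 (it is nonzero).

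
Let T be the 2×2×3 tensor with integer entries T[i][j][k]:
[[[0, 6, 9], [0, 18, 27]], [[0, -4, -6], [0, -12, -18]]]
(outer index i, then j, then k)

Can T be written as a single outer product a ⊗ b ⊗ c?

Yes

If T = a ⊗ b ⊗ c then every fibre of T is a multiple of the corresponding factor, so read the factors off the fibres through the nonzero entry T[0,0,1] = 6.
The mode-1 fibre T[:,0,1] = [6, -4] gives a = [3, -2] (primitive direction); the mode-2 fibre T[0,:,1] = [6, 18] gives b = [1, 3]; then c[k] = T[0,0,k] / (a[0]·b[0]) = [0, 6, 9] / 3 = [0, 2, 3].
Expanding [3, -2] ⊗ [1, 3] ⊗ [0, 2, 3] reproduces all 12 entries of T, so T = [3, -2] ⊗ [1, 3] ⊗ [0, 2, 3] and rank(T) ≤ 1.
Equivalently every frontal slice T[:,:,k] is c[k] times the rank-1 matrix [3, -2] ⊗ [1, 3]. So T has rank 1 (it is nonzero).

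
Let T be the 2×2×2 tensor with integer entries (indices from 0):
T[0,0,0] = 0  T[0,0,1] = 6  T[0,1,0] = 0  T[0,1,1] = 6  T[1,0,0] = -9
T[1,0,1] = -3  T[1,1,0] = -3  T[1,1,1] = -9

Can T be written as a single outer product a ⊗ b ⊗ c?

No

The mode-3 unfolding of T (rows indexed by k, columns by (i,j) = (0,0), (0,1), (1,0), (1,1)) is [[0, 0, -9, -3], [6, 6, -3, -9]].
There the 2×2 minor on rows k ∈ {0, 1}, columns (i,j) ∈ {(0,0), (1,0)} is det [[0, -9], [6, -3]] = 54 ≠ 0, so this unfolding has rank ≥ 2; CP rank is at least every unfolding rank, so rank(T) ≥ 2.
In particular rank(T) ≥ 2 > 1, so T is not rank-1.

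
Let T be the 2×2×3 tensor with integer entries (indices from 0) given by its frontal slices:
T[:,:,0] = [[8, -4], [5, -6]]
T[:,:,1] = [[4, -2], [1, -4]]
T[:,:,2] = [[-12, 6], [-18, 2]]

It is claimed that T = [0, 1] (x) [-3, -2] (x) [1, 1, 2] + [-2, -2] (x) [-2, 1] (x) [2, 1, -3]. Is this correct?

Yes

Reconstruct entrywise from the claimed factors. For example, T[1,0,2] = -18 and Σₗ aₗ[1]bₗ[0]cₗ[2] = (1)·(-3)·(2) + (-2)·(-2)·(-3) = -18; checking all 12 entries, every one matches. The claim holds.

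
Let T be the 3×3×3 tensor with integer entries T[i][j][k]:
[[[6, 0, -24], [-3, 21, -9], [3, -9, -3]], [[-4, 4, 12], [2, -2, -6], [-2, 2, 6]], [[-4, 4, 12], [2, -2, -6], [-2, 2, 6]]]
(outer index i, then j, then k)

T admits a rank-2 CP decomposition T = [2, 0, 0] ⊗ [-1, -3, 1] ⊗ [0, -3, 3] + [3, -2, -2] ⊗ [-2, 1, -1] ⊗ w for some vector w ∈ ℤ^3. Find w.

Subtract the known terms from T to get the rank-1 residual R = [3, -2, -2] ⊗ [-2, 1, -1] ⊗ w, so R[i,j,k] = a[i]·b[j]·w[k]. Pick indices with nonzero a[0]·b[0] = (3)·(-2) = -6. Only the fibre through (0,0,·) is needed: R[0,0,:] = T[0,0,:] − Σₗ aₗ[0]bₗ[0]cₗ = [6, 0, -24] − (2)·(-1)·[0, -3, 3] = [6, -6, -18]. Then w[k] = R[0,0,k] / -6 for each k, giving w = [6, -6, -18] / -6 = [-1, 1, 3].

w = [-1, 1, 3]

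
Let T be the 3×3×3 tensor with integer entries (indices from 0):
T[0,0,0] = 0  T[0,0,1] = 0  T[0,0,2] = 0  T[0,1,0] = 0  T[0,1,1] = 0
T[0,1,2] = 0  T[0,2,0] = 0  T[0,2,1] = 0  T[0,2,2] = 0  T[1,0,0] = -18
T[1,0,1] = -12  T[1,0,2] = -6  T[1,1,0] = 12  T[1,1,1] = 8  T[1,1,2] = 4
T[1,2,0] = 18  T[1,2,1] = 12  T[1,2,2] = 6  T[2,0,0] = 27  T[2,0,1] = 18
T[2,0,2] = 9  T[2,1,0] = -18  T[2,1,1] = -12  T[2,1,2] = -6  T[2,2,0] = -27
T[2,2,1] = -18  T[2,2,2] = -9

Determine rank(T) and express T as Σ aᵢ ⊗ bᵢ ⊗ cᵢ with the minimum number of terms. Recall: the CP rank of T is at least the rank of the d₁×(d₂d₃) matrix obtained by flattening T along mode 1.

Lower bound: T ≠ 0 (e.g. T[1,0,0] = -18), so rank(T) ≥ 1.
Upper bound: the mode-1 fibre T[:,0,0] = [0, -18, 27] gives a = [0, 2, -3] (primitive direction); the mode-2 fibre T[1,:,0] = [-18, 12, 18] gives b = [3, -2, -3]; then c[k] = T[1,0,k] / (a[1]·b[0]) = [-18, -12, -6] / 6 = [-3, -2, -1].
Expanding [0, 2, -3] ⊗ [3, -2, -3] ⊗ [-3, -2, -1] reproduces all 27 entries of T, so T = [0, 2, -3] ⊗ [3, -2, -3] ⊗ [-3, -2, -1] and rank(T) ≤ 1.
These bounds meet, so rank(T) = 1.

rank(T) = 1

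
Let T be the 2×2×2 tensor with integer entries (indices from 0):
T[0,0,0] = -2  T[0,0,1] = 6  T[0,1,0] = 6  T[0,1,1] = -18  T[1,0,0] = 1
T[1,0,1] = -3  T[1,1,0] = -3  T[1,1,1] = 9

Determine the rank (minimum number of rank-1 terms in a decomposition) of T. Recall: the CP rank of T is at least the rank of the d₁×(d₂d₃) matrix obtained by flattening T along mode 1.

1

Lower bound: T ≠ 0 (e.g. T[0,0,0] = -2), so rank(T) ≥ 1.
Upper bound: if T = a (x) b (x) c then every fibre of T is a multiple of the corresponding factor, so read the factors off the fibres through the nonzero entry T[0,0,0] = -2.
The mode-1 fibre T[:,0,0] = [-2, 1] gives a = (2, -1) (primitive direction); the mode-2 fibre T[0,:,0] = [-2, 6] gives b = (1, -3); then c[k] = T[0,0,k] / (a[0]·b[0]) = [-2, 6] / 2 = (-1, 3).
Expanding (2, -1) (x) (1, -3) (x) (-1, 3) reproduces all 8 entries of T, so T = (2, -1) (x) (1, -3) (x) (-1, 3) and rank(T) ≤ 1.
These bounds meet, so rank(T) = 1.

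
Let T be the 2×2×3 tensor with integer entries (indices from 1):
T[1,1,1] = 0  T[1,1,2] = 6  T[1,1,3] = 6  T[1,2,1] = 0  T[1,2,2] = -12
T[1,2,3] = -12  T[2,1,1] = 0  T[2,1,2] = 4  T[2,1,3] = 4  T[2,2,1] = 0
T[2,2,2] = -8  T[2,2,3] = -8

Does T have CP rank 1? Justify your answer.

If T = a (x) b (x) c then every fibre of T is a multiple of the corresponding factor, so read the factors off the fibres through the nonzero entry T[1,1,2] = 6.
The mode-1 fibre T[:,1,2] = [6, 4] gives a = [3, 2] (primitive direction); the mode-2 fibre T[1,:,2] = [6, -12] gives b = [1, -2]; then c[k] = T[1,1,k] / (a[1]·b[1]) = [0, 6, 6] / 3 = [0, 2, 2].
Expanding [3, 2] (x) [1, -2] (x) [0, 2, 2] reproduces all 12 entries of T, so T = [3, 2] (x) [1, -2] (x) [0, 2, 2] and rank(T) ≤ 1.
Equivalently every frontal slice T[:,:,k] is c[k] times the rank-1 matrix [3, 2] (x) [1, -2]. So T has rank 1 (it is nonzero).

Yes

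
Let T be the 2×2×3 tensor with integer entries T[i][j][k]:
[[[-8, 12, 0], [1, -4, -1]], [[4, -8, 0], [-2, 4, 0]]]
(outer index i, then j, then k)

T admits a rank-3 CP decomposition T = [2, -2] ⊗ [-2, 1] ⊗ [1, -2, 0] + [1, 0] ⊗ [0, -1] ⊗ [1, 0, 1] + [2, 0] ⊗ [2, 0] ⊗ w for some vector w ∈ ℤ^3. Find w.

Subtract the known terms from T to get the rank-1 residual R = [2, 0] ⊗ [2, 0] ⊗ w, so R[i,j,k] = a[i]·b[j]·w[k]. Pick indices with nonzero a[0]·b[0] = (2)·(2) = 4. Only the fibre through (0,0,·) is needed: R[0,0,:] = T[0,0,:] − Σₗ aₗ[0]bₗ[0]cₗ = [-8, 12, 0] − (2)·(-2)·[1, -2, 0] − (1)·(0)·[1, 0, 1] = [-4, 4, 0]. Then w[k] = R[0,0,k] / 4 for each k, giving w = [-4, 4, 0] / 4 = [-1, 1, 0].

w = [-1, 1, 0]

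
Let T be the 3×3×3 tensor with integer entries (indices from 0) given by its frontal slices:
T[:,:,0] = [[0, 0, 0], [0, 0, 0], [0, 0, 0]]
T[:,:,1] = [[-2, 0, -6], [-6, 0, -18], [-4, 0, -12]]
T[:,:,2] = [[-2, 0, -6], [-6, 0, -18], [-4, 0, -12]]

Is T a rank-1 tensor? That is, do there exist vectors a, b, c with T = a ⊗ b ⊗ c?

If T = a ⊗ b ⊗ c then every fibre of T is a multiple of the corresponding factor, so read the factors off the fibres through the nonzero entry T[0,0,1] = -2.
The mode-1 fibre T[:,0,1] = [-2, -6, -4] gives a = (1, 3, 2) (primitive direction); the mode-2 fibre T[0,:,1] = [-2, 0, -6] gives b = (1, 0, 3); then c[k] = T[0,0,k] / (a[0]·b[0]) = [0, -2, -2] / 1 = (0, -2, -2).
Expanding (1, 3, 2) ⊗ (1, 0, 3) ⊗ (0, -2, -2) reproduces all 27 entries of T, so T = (1, 3, 2) ⊗ (1, 0, 3) ⊗ (0, -2, -2) and rank(T) ≤ 1.
Equivalently every frontal slice T[:,:,k] is c[k] times the rank-1 matrix (1, 3, 2) ⊗ (1, 0, 3). So T has rank 1 (it is nonzero).

Yes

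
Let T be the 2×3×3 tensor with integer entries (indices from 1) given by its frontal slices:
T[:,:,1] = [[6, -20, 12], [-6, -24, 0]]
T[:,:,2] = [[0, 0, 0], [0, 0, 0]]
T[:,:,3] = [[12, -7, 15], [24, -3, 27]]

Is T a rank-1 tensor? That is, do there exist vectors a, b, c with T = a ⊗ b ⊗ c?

The mode-2 unfolding of T (rows indexed by j, columns by (i,k) = (1,1), (1,2), (1,3), (2,1), (2,2), (2,3)) is [[6, 0, 12, -6, 0, 24], [-20, 0, -7, -24, 0, -3], [12, 0, 15, 0, 0, 27]].
There the 2×2 minor on rows j ∈ {1, 2}, columns (i,k) ∈ {(1,1), (1,3)} is det [[6, 12], [-20, -7]] = 198 ≠ 0, so this unfolding has rank ≥ 2; CP rank is at least every unfolding rank, so rank(T) ≥ 2.
In particular rank(T) ≥ 2 > 1, so T is not rank-1.

No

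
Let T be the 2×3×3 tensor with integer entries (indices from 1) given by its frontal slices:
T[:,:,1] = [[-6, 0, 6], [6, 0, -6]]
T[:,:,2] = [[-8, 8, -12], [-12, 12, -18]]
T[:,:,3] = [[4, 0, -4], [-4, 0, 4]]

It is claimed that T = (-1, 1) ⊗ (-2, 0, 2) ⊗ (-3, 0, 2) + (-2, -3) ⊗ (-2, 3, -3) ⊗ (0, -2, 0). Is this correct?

No

Reconstruct entry (1,2,2) from the claimed factors: Σₗ aₗ[1]bₗ[2]cₗ[2] = (-1)·(0)·(0) + (-2)·(3)·(-2) = 12, but T[1,2,2] = 8. The claim is false.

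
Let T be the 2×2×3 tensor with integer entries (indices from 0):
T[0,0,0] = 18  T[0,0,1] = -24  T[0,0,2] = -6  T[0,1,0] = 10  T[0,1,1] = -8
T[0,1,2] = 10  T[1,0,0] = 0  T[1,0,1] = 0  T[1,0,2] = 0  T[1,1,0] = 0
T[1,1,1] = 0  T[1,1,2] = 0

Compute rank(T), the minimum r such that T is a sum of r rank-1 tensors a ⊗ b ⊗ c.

2

Lower bound: in the mode-2 unfolding of T (rows indexed by j, columns by (i,k)) the 2×2 minor on rows j ∈ {0, 1}, columns (i,k) ∈ {(0,0), (0,1)} is det [[18, -24], [10, -8]] = 96 ≠ 0, so that unfolding has rank ≥ 2 and hence rank(T) ≥ 2 (CP rank is at least every unfolding rank, though it can be larger).
Upper bound: T[i,:,:] = a[i]·M for every slice, with a = [1, 0] and M = [[18, -24, -6], [10, -8, 10]] (rows j, columns k).
Splitting M by its rows (j = 0, 1), M = [1, 0][18, -24, -6]ᵀ + [0, 1][10, -8, 10]ᵀ.
Hence T = [1, 0] ⊗ [1, 0] ⊗ [18, -24, -6] + [1, 0] ⊗ [0, 1] ⊗ [10, -8, 10], so rank(T) ≤ 2.
These bounds meet, so rank(T) = 2.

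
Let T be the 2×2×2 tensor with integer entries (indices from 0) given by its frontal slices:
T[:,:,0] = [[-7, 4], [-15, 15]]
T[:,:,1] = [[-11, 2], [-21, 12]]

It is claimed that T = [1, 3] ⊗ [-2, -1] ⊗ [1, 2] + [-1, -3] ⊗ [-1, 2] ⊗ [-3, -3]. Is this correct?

No

Reconstruct entry (0,0,0) from the claimed factors: Σₗ aₗ[0]bₗ[0]cₗ[0] = (1)·(-2)·(1) + (-1)·(-1)·(-3) = -5, but T[0,0,0] = -7. The claim is false.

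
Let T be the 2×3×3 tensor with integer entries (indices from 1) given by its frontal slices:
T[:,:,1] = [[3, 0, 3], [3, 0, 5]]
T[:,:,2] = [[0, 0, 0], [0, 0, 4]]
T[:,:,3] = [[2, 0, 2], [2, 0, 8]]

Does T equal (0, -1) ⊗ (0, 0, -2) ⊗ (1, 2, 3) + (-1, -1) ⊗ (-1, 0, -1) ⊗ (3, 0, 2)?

Yes

Reconstruct entrywise from the claimed factors. For example, T[2,1,3] = 2 and Σₗ aₗ[2]bₗ[1]cₗ[3] = (-1)·(0)·(3) + (-1)·(-1)·(2) = 2; checking all 18 entries, every one matches. The claim holds.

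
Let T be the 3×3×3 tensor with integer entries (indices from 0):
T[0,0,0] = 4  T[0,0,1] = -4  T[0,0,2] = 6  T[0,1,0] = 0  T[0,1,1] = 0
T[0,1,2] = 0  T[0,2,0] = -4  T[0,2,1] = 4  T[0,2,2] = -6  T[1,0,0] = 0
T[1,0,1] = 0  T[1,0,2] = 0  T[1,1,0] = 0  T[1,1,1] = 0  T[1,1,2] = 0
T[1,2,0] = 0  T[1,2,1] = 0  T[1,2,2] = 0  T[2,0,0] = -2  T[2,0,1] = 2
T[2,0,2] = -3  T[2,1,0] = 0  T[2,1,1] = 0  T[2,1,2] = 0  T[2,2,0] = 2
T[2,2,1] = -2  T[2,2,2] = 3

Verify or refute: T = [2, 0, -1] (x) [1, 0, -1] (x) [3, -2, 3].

No

Reconstruct entry (0,0,0) from the claimed factors: Σₗ aₗ[0]bₗ[0]cₗ[0] = (2)·(1)·(3) = 6, but T[0,0,0] = 4. The claim is false.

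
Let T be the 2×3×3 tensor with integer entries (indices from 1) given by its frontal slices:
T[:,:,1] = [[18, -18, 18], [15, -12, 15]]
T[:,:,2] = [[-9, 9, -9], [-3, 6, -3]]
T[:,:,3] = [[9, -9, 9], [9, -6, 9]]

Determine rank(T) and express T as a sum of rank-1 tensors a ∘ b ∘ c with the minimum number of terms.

Lower bound: in the mode-2 unfolding of T (rows indexed by j, columns by (i,k)) the 2×2 minor on rows j ∈ {1, 2}, columns (i,k) ∈ {(1,1), (2,1)} is det [[18, 15], [-18, -12]] = 54 ≠ 0, so that unfolding has rank ≥ 2 and hence rank(T) ≥ 2 (CP rank is at least every unfolding rank, though it can be larger).
Upper bound: with S_k = T[:,:,k], the two rank-1 terms a₁b₁ᵀ, a₂b₂ᵀ are the rank-1 members of the pencil x·S₁ + y·S₂.
The 2×2 minor of x·S₁ + y·S₂ on rows {1,2}, columns {1,2} is 54·x² + 27·xy − 27·y² = 27·(2·x − y)(x + y), vanishing at (x:y) = (1:2) and (1:-1).
M₁ = S₁ + 2·S₂ = [[0, 0, 0], [9, 0, 9]] = 9·(0, 1)(1, 0, 1)ᵀ and M₂ = S₁ − S₂ = [[27, -27, 27], [18, -18, 18]] = 9·(3, 2)(1, -1, 1)ᵀ, so take a₁ = (0, 1), b₁ = (1, 0, 1), a₂ = (3, 2), b₂ = (1, -1, 1).
Each slice is an integer combination of E₁ = a₁b₁ᵀ and E₂ = a₂b₂ᵀ: S₁ = 3·E₁ + 6·E₂, S₂ = 3·E₁ − 3·E₂, S₃ = 3·E₁ + 3·E₂; reading off coefficients, c₁ = (3, 3, 3) and c₂ = (6, -3, 3).
Hence T = (0, 1) ∘ (1, 0, 1) ∘ (3, 3, 3) + (3, 2) ∘ (1, -1, 1) ∘ (6, -3, 3), so rank(T) ≤ 2.
These bounds meet, so rank(T) = 2.

rank(T) = 2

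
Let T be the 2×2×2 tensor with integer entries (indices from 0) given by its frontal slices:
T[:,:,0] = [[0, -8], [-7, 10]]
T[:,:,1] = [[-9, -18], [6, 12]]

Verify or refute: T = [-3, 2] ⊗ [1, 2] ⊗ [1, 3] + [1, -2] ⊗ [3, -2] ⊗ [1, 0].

No

Reconstruct entry (1,0,0) from the claimed factors: Σₗ aₗ[1]bₗ[0]cₗ[0] = (2)·(1)·(1) + (-2)·(3)·(1) = -4, but T[1,0,0] = -7. The claim is false.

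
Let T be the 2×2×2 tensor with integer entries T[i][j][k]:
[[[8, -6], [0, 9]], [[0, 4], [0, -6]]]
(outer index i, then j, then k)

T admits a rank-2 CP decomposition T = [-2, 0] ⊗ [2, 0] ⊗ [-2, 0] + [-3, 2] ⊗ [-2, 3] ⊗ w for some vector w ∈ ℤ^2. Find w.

Subtract the known terms from T to get the rank-1 residual R = [-3, 2] ⊗ [-2, 3] ⊗ w, so R[i,j,k] = a[i]·b[j]·w[k]. Pick indices with nonzero a[0]·b[0] = (-3)·(-2) = 6. Only the fibre through (0,0,·) is needed: R[0,0,:] = T[0,0,:] − Σₗ aₗ[0]bₗ[0]cₗ = [8, -6] − (-2)·(2)·[-2, 0] = [0, -6]. Then w[k] = R[0,0,k] / 6 for each k, giving w = [0, -6] / 6 = [0, -1].

w = [0, -1]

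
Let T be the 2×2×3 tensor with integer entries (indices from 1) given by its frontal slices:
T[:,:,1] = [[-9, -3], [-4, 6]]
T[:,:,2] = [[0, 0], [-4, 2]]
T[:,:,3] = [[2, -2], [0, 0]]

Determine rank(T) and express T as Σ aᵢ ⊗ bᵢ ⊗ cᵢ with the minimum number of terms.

Lower bound: the mode-3 unfolding of T (rows indexed by k, columns by (i,j) = (1,1), (1,2), (2,1), (2,2)) is [[-9, -3, -4, 6], [0, 0, -4, 2], [2, -2, 0, 0]].
There the 3×3 minor on rows k ∈ {1, 2, 3}, columns (i,j) ∈ {(1,1), (1,2), (2,1)} is det [[-9, -3, -4], [0, 0, -4], [2, -2, 0]] = 96 ≠ 0, so this unfolding has rank ≥ 3; CP rank is at least every unfolding rank, so rank(T) ≥ 3. (This is only a lower bound: in general the CP rank may exceed every unfolding rank, so we still need to exhibit 3 rank-1 terms summing to T.)
Upper bound: T is a sum of 3 rank-1 terms, T = (0, 1) ⊗ (2, -1) ⊗ (-4, -2, 0) + (1, 0) ⊗ (1, -1) ⊗ (-1, 0, 2) + (2, -1) ⊗ (2, 1) ⊗ (-2, 0, 0) (one valid choice — decompositions are not unique — normalised so each a, b is primitive with positive first nonzero entry; check it by expanding all entries), so rank(T) ≤ 3.
These bounds meet, so rank(T) = 3.
Check entry T[2,2,3] = 0: (1)·(-1)·(0) + (0)·(-1)·(2) + (-1)·(1)·(0) = 0.

rank(T) = 3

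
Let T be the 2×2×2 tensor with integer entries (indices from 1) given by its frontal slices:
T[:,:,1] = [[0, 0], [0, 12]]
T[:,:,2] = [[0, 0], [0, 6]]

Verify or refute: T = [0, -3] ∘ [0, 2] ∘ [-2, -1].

Yes

Reconstruct entrywise from the claimed factors. For example, T[1,1,2] = 0 and Σₗ aₗ[1]bₗ[1]cₗ[2] = (0)·(0)·(-1) = 0; checking all 8 entries, every one matches. The claim holds.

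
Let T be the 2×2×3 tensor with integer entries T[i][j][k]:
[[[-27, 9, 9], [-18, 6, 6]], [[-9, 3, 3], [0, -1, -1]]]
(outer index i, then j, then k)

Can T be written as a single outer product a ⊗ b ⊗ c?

The mode-1 unfolding of T (rows indexed by i, columns by (j,k) = (0,0), (0,1), (0,2), (1,0), (1,1), (1,2)) is [[-27, 9, 9, -18, 6, 6], [-9, 3, 3, 0, -1, -1]].
There the 2×2 minor on rows i ∈ {0, 1}, columns (j,k) ∈ {(0,0), (1,0)} is det [[-27, -18], [-9, 0]] = -162 ≠ 0, so this unfolding has rank ≥ 2; CP rank is at least every unfolding rank, so rank(T) ≥ 2.
In particular rank(T) ≥ 2 > 1, so T is not rank-1.

No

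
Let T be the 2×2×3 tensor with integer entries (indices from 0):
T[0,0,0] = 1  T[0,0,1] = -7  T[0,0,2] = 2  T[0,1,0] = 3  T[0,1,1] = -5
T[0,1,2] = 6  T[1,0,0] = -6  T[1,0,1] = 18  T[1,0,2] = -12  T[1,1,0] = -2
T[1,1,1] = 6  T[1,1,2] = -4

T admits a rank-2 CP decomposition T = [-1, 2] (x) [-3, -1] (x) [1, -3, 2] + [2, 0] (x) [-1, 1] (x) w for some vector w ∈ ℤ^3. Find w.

w = [1, -1, 2]

Subtract the known terms from T to get the rank-1 residual R = [2, 0] (x) [-1, 1] (x) w, so R[i,j,k] = a[i]·b[j]·w[k]. Pick indices with nonzero a[0]·b[0] = (2)·(-1) = -2. Only the fibre through (0,0,·) is needed: R[0,0,:] = T[0,0,:] − Σₗ aₗ[0]bₗ[0]cₗ = [1, -7, 2] − (-1)·(-3)·[1, -3, 2] = [-2, 2, -4]. Then w[k] = R[0,0,k] / -2 for each k, giving w = [-2, 2, -4] / -2 = [1, -1, 2].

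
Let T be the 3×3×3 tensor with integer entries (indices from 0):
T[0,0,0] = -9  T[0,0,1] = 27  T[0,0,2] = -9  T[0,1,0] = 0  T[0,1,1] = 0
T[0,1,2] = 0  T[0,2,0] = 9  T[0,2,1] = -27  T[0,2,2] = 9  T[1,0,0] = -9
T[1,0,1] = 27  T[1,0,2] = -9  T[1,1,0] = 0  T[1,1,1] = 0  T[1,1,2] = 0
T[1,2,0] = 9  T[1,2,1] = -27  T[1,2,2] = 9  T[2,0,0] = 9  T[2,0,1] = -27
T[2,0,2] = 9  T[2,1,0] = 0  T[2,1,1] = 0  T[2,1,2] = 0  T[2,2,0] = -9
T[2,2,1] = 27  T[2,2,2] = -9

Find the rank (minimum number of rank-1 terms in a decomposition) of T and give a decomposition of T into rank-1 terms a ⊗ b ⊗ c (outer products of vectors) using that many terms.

Lower bound: T ≠ 0 (e.g. T[0,0,0] = -9), so rank(T) ≥ 1.
Upper bound: if T = a ⊗ b ⊗ c then every fibre of T is a multiple of the corresponding factor, so read the factors off the fibres through the nonzero entry T[0,0,0] = -9.
The mode-1 fibre T[:,0,0] = [-9, -9, 9] gives a = [1, 1, -1] (primitive direction); the mode-2 fibre T[0,:,0] = [-9, 0, 9] gives b = [1, 0, -1]; then c[k] = T[0,0,k] / (a[0]·b[0]) = [-9, 27, -9] / 1 = [-9, 27, -9].
Expanding [1, 1, -1] ⊗ [1, 0, -1] ⊗ [-9, 27, -9] reproduces all 27 entries of T, so T = [1, 1, -1] ⊗ [1, 0, -1] ⊗ [-9, 27, -9] and rank(T) ≤ 1.
These bounds meet, so rank(T) = 1.
Check entry T[0,1,0] = 0: (1)·(0)·(-9) = 0.

rank(T) = 1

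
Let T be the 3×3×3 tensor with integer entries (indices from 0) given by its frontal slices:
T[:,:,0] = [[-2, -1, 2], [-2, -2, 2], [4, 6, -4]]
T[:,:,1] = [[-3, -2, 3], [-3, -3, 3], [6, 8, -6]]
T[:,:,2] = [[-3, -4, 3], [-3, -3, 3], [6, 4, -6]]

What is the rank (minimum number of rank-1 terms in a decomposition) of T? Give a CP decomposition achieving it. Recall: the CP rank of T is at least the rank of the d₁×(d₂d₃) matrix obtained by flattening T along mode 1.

Lower bound: the mode-1 unfolding of T (rows indexed by i, columns by (j,k) = (0,0), (0,1), (0,2), (1,0), (1,1), (1,2), (2,0), (2,1), (2,2)) is [[-2, -3, -3, -1, -2, -4, 2, 3, 3], [-2, -3, -3, -2, -3, -3, 2, 3, 3], [4, 6, 6, 6, 8, 4, -4, -6, -6]].
There the 2×2 minor on rows i ∈ {0, 1}, columns (j,k) ∈ {(0,0), (1,0)} is det [[-2, -1], [-2, -2]] = 2 ≠ 0, so this unfolding has rank ≥ 2; CP rank is at least every unfolding rank, so rank(T) ≥ 2. (Unfolding ranks only ever bound the CP rank from below — rank(T) can be strictly larger than all of them — so the matching upper bound has to come from an explicit 2-term decomposition.)
Upper bound — finding two terms. Write S_k = T[:,:,k] for the frontal slices: S₀ = [[-2, -1, 2], [-2, -2, 2], [4, 6, -4]], S₁ = [[-3, -2, 3], [-3, -3, 3], [6, 8, -6]], S₂ = [[-3, -4, 3], [-3, -3, 3], [6, 4, -6]].
If T = a₁ ⊗ b₁ ⊗ c₁ + a₂ ⊗ b₂ ⊗ c₂ then each S_k = c₁[k]·a₁b₁ᵀ + c₂[k]·a₂b₂ᵀ. S₀ and S₁ are linearly independent, so a₁b₁ᵀ and a₂b₂ᵀ must span the same plane of matrices: they are the rank-1 matrices of the form x·S₀ + y·S₁.
The 2×2 minor of x·S₀ + y·S₁ on rows {0,1}, columns {0,1} is 2·x² + 5·xy + 3·y² = (2·x + 3·y)(x + y), vanishing at (x:y) = (3:-2) and (1:-1).
M₁ = 3·S₀ − 2·S₁ = [[0, 1, 0], [0, 0, 0], [0, 2, 0]] = [1, 0, 2][0, 1, 0]ᵀ and M₂ = S₀ − S₁ = [[1, 1, -1], [1, 1, -1], [-2, -2, 2]] = [1, 1, -2][1, 1, -1]ᵀ, so take a₁ = [1, 0, 2], b₁ = [0, 1, 0], a₂ = [1, 1, -2], b₂ = [1, 1, -1].
Each slice is an integer combination of E₁ = a₁b₁ᵀ and E₂ = a₂b₂ᵀ: S₀ = E₁ − 2·E₂, S₁ = E₁ − 3·E₂, S₂ = −E₁ − 3·E₂; reading off coefficients, c₁ = [1, 1, -1] and c₂ = [-2, -3, -3].
Hence T = [1, 0, 2] ⊗ [0, 1, 0] ⊗ [1, 1, -1] + [1, 1, -2] ⊗ [1, 1, -1] ⊗ [-2, -3, -3], so rank(T) ≤ 2.
These bounds meet, so rank(T) = 2.

rank(T) = 2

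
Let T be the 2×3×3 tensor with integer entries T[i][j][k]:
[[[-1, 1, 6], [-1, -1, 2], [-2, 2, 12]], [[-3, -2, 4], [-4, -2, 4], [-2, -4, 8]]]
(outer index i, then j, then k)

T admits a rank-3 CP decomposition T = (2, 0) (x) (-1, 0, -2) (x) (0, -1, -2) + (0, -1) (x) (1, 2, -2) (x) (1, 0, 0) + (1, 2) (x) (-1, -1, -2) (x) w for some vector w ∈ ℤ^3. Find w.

w = (1, 1, -2)

Subtract the known terms from T to get the rank-1 residual R = (1, 2) (x) (-1, -1, -2) (x) w, so R[i,j,k] = a[i]·b[j]·w[k]. Pick indices with nonzero a[0]·b[0] = (1)·(-1) = -1. Only the fibre through (0,0,·) is needed: R[0,0,:] = T[0,0,:] − Σₗ aₗ[0]bₗ[0]cₗ = [-1, 1, 6] − (2)·(-1)·(0, -1, -2) − (0)·(1)·(1, 0, 0) = [-1, -1, 2]. Then w[k] = R[0,0,k] / -1 for each k, giving w = [-1, -1, 2] / -1 = (1, 1, -2).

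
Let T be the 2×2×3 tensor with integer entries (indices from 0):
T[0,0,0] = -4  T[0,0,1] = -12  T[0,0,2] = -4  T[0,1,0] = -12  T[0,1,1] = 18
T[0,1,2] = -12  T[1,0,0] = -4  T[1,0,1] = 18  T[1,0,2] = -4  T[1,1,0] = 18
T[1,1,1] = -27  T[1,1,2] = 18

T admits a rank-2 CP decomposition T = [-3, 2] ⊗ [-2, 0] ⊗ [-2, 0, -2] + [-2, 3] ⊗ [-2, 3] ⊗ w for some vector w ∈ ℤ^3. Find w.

Subtract the known terms from T to get the rank-1 residual R = [-2, 3] ⊗ [-2, 3] ⊗ w, so R[i,j,k] = a[i]·b[j]·w[k]. Pick indices with nonzero a[0]·b[0] = (-2)·(-2) = 4. Only the fibre through (0,0,·) is needed: R[0,0,:] = T[0,0,:] − Σₗ aₗ[0]bₗ[0]cₗ = [-4, -12, -4] − (-3)·(-2)·[-2, 0, -2] = [8, -12, 8]. Then w[k] = R[0,0,k] / 4 for each k, giving w = [8, -12, 8] / 4 = [2, -3, 2].

w = [2, -3, 2]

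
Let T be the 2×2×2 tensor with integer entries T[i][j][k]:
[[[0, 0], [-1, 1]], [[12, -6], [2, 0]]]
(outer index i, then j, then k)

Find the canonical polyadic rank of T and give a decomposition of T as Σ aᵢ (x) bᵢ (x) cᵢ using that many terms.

Lower bound: the mode-1 unfolding of T (rows indexed by i, columns by (j,k) = (0,0), (0,1), (1,0), (1,1)) is [[0, 0, -1, 1], [12, -6, 2, 0]].
There the 2×2 minor on rows i ∈ {0, 1}, columns (j,k) ∈ {(0,0), (1,0)} is det [[0, -1], [12, 2]] = 12 ≠ 0, so this unfolding has rank ≥ 2; CP rank is at least every unfolding rank, so rank(T) ≥ 2. (Unfolding ranks only ever bound the CP rank from below — rank(T) can be strictly larger than all of them — so the matching upper bound has to come from an explicit 2-term decomposition.)
Upper bound — finding two terms. Write S_k = T[:,:,k] for the frontal slices: S₀ = [[0, -1], [12, 2]], S₁ = [[0, 1], [-6, 0]].
If T = a₁ (x) b₁ (x) c₁ + a₂ (x) b₂ (x) c₂ then each S_k = c₁[k]·a₁b₁ᵀ + c₂[k]·a₂b₂ᵀ. S₀ and S₁ are linearly independent, so a₁b₁ᵀ and a₂b₂ᵀ must span the same plane of matrices: they are the rank-1 matrices of the form x·S₀ + y·S₁.
det(x·S₀ + y·S₁) is 12·x² − 18·xy + 6·y² = 6·(2·x − y)(x − y), vanishing at (x:y) = (1:2) and (1:1).
M₁ = S₀ + 2·S₁ = [[0, 1], [0, 2]] = [1, 2][0, 1]ᵀ and M₂ = S₀ + S₁ = [[0, 0], [6, 2]] = 2·[0, 1][3, 1]ᵀ, so take a₁ = [1, 2], b₁ = [0, 1], a₂ = [0, 1], b₂ = [3, 1].
Each slice is an integer combination of E₁ = a₁b₁ᵀ and E₂ = a₂b₂ᵀ: S₀ = −E₁ + 4·E₂, S₁ = E₁ − 2·E₂; reading off coefficients, c₁ = [-1, 1] and c₂ = [4, -2].
Hence T = [1, 2] (x) [0, 1] (x) [-1, 1] + [0, 1] (x) [3, 1] (x) [4, -2], so rank(T) ≤ 2.
These bounds meet, so rank(T) = 2.

rank(T) = 2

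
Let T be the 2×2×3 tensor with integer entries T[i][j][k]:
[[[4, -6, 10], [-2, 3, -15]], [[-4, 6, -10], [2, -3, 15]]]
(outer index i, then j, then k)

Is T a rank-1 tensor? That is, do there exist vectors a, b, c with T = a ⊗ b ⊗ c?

The mode-3 unfolding of T (rows indexed by k, columns by (i,j) = (0,0), (0,1), (1,0), (1,1)) is [[4, -2, -4, 2], [-6, 3, 6, -3], [10, -15, -10, 15]].
There the 2×2 minor on rows k ∈ {0, 2}, columns (i,j) ∈ {(0,0), (0,1)} is det [[4, -2], [10, -15]] = -40 ≠ 0, so this unfolding has rank ≥ 2; CP rank is at least every unfolding rank, so rank(T) ≥ 2.
In particular rank(T) ≥ 2 > 1, so T is not rank-1.

No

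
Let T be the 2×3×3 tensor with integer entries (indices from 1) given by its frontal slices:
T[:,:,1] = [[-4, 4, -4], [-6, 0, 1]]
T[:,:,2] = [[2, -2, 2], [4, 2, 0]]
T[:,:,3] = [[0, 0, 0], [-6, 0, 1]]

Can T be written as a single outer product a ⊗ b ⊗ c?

No

The mode-3 unfolding of T (rows indexed by k, columns by (i,j) = (1,1), (1,2), (1,3), (2,1), (2,2), (2,3)) is [[-4, 4, -4, -6, 0, 1], [2, -2, 2, 4, 2, 0], [0, 0, 0, -6, 0, 1]].
There the 3×3 minor on rows k ∈ {1, 2, 3}, columns (i,j) ∈ {(1,1), (2,1), (2,2)} is det [[-4, -6, 0], [2, 4, 2], [0, -6, 0]] = -48 ≠ 0, so this unfolding has rank ≥ 3; CP rank is at least every unfolding rank, so rank(T) ≥ 3.
In particular rank(T) ≥ 3 > 1, so T is not rank-1.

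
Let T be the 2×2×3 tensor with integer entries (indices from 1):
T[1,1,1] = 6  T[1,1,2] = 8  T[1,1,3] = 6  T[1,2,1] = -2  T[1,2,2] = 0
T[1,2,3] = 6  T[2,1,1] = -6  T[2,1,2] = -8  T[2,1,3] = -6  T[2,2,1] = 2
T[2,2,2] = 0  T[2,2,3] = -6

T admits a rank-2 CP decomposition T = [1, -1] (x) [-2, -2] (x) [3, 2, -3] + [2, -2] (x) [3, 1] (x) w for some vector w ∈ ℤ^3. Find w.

w = [2, 2, 0]

Subtract the known terms from T to get the rank-1 residual R = [2, -2] (x) [3, 1] (x) w, so R[i,j,k] = a[i]·b[j]·w[k]. Pick indices with nonzero a[1]·b[1] = (2)·(3) = 6. Only the fibre through (1,1,·) is needed: R[1,1,:] = T[1,1,:] − Σₗ aₗ[1]bₗ[1]cₗ = [6, 8, 6] − (1)·(-2)·[3, 2, -3] = [12, 12, 0]. Then w[k] = R[1,1,k] / 6 for each k, giving w = [12, 12, 0] / 6 = [2, 2, 0].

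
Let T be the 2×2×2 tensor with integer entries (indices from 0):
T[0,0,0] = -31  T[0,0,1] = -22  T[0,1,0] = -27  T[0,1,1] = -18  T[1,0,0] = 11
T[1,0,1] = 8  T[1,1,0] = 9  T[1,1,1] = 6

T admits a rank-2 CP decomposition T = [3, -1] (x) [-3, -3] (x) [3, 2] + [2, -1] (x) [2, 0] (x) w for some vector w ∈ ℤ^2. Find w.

w = [-1, -1]

Subtract the known terms from T to get the rank-1 residual R = [2, -1] (x) [2, 0] (x) w, so R[i,j,k] = a[i]·b[j]·w[k]. Pick indices with nonzero a[0]·b[0] = (2)·(2) = 4. Only the fibre through (0,0,·) is needed: R[0,0,:] = T[0,0,:] − Σₗ aₗ[0]bₗ[0]cₗ = [-31, -22] − (3)·(-3)·[3, 2] = [-4, -4]. Then w[k] = R[0,0,k] / 4 for each k, giving w = [-4, -4] / 4 = [-1, -1].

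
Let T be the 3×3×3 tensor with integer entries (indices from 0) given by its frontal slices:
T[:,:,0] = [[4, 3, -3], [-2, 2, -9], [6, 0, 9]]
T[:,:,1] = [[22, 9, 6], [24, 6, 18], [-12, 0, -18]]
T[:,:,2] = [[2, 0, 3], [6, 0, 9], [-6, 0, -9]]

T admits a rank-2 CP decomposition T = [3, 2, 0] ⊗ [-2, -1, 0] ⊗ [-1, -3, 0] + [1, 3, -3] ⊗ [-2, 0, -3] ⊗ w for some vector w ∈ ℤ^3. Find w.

w = [1, -2, -1]

Subtract the known terms from T to get the rank-1 residual R = [1, 3, -3] ⊗ [-2, 0, -3] ⊗ w, so R[i,j,k] = a[i]·b[j]·w[k]. Pick indices with nonzero a[0]·b[0] = (1)·(-2) = -2. Only the fibre through (0,0,·) is needed: R[0,0,:] = T[0,0,:] − Σₗ aₗ[0]bₗ[0]cₗ = [4, 22, 2] − (3)·(-2)·[-1, -3, 0] = [-2, 4, 2]. Then w[k] = R[0,0,k] / -2 for each k, giving w = [-2, 4, 2] / -2 = [1, -2, -1].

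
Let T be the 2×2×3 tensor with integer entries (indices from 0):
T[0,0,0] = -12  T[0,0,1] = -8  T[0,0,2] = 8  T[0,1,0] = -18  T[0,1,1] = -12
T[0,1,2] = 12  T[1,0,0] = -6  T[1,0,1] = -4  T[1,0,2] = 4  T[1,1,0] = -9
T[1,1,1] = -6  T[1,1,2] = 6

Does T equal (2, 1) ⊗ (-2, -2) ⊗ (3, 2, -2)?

No

Reconstruct entry (0,1,0) from the claimed factors: Σₗ aₗ[0]bₗ[1]cₗ[0] = (2)·(-2)·(3) = -12, but T[0,1,0] = -18. The claim is false.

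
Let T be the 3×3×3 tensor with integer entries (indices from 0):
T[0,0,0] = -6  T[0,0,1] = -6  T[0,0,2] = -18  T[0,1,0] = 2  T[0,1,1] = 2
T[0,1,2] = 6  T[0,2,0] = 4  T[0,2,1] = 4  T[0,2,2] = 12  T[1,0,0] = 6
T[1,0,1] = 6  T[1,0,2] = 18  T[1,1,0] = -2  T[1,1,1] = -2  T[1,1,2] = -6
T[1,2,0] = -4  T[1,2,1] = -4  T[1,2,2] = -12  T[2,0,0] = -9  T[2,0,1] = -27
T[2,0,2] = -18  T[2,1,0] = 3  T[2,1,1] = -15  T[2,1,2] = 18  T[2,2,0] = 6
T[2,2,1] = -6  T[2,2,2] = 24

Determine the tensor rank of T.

Lower bound: the mode-3 unfolding of T (rows indexed by k, columns by (i,j) = (0,0), (0,1), (0,2), (1,0), (1,1), (1,2), (2,0), (2,1), (2,2)) is [[-6, 2, 4, 6, -2, -4, -9, 3, 6], [-6, 2, 4, 6, -2, -4, -27, -15, -6], [-18, 6, 12, 18, -6, -12, -18, 18, 24]].
There the 2×2 minor on rows k ∈ {0, 1}, columns (i,j) ∈ {(0,0), (2,0)} is det [[-6, -9], [-6, -27]] = 108 ≠ 0, so this unfolding has rank ≥ 2; CP rank is at least every unfolding rank, so rank(T) ≥ 2. (Flattening ranks never certify an upper bound on CP rank; for that we must actually write T with 2 rank-1 terms.)
Upper bound — finding two terms. Write S_k = T[:,:,k] for the frontal slices: S₀ = [[-6, 2, 4], [6, -2, -4], [-9, 3, 6]], S₁ = [[-6, 2, 4], [6, -2, -4], [-27, -15, -6]], S₂ = [[-18, 6, 12], [18, -6, -12], [-18, 18, 24]].
If T = a₁ ⊗ b₁ ⊗ c₁ + a₂ ⊗ b₂ ⊗ c₂ then each S_k = c₁[k]·a₁b₁ᵀ + c₂[k]·a₂b₂ᵀ. S₀ and S₁ are linearly independent, so a₁b₁ᵀ and a₂b₂ᵀ must span the same plane of matrices: they are the rank-1 matrices of the form x·S₀ + y·S₁.
The 2×2 minor of x·S₀ + y·S₁ on rows {0,2}, columns {0,1} is 144·xy + 144·y² = 144·(y)(x + y), vanishing at (x:y) = (1:0) and (1:-1).
M₁ = S₀ = [[-6, 2, 4], [6, -2, -4], [-9, 3, 6]] = −[2, -2, 3][3, -1, -2]ᵀ and M₂ = S₀ − S₁ = [[0, 0, 0], [0, 0, 0], [18, 18, 12]] = 6·[0, 0, 1][3, 3, 2]ᵀ, so take a₁ = [2, -2, 3], b₁ = [3, -1, -2], a₂ = [0, 0, 1], b₂ = [3, 3, 2].
Each slice is an integer combination of E₁ = a₁b₁ᵀ and E₂ = a₂b₂ᵀ: S₀ = −E₁, S₁ = −E₁ − 6·E₂, S₂ = −3·E₁ + 3·E₂; reading off coefficients, c₁ = [-1, -1, -3] and c₂ = [0, -6, 3].
Hence T = [2, -2, 3] ⊗ [3, -1, -2] ⊗ [-1, -1, -3] + [0, 0, 1] ⊗ [3, 3, 2] ⊗ [0, -6, 3], so rank(T) ≤ 2.
These bounds meet, so rank(T) = 2.

2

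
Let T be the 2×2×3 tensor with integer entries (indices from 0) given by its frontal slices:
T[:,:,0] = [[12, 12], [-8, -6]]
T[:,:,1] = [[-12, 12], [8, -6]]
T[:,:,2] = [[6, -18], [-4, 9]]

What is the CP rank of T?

Lower bound: in the mode-3 unfolding of T (rows indexed by k, columns by (i,j)) the 2×2 minor on rows k ∈ {0, 1}, columns (i,j) ∈ {(0,0), (0,1)} is det [[12, 12], [-12, 12]] = 288 ≠ 0, so that unfolding has rank ≥ 2 and hence rank(T) ≥ 2 (CP rank is at least every unfolding rank, though it can be larger).
Upper bound: with S_k = T[:,:,k], the two rank-1 terms a₁b₁ᵀ, a₂b₂ᵀ are the rank-1 members of the pencil x·S₀ + y·S₁.
det(x·S₀ + y·S₁) is 24·x² − 24·y² = 24·(x − y)(x + y), vanishing at (x:y) = (1:1) and (1:-1).
M₁ = S₀ + S₁ = [[0, 24], [0, -12]] = 12·[2, -1][0, 1]ᵀ and M₂ = S₀ − S₁ = [[24, 0], [-16, 0]] = 8·[3, -2][1, 0]ᵀ, so take a₁ = [2, -1], b₁ = [0, 1], a₂ = [3, -2], b₂ = [1, 0].
Each slice is an integer combination of E₁ = a₁b₁ᵀ and E₂ = a₂b₂ᵀ: S₀ = 6·E₁ + 4·E₂, S₁ = 6·E₁ − 4·E₂, S₂ = −9·E₁ + 2·E₂; reading off coefficients, c₁ = [6, 6, -9] and c₂ = [4, -4, 2].
Hence T = [2, -1] ⊗ [0, 1] ⊗ [6, 6, -9] + [3, -2] ⊗ [1, 0] ⊗ [4, -4, 2], so rank(T) ≤ 2.
These bounds meet, so rank(T) = 2.

2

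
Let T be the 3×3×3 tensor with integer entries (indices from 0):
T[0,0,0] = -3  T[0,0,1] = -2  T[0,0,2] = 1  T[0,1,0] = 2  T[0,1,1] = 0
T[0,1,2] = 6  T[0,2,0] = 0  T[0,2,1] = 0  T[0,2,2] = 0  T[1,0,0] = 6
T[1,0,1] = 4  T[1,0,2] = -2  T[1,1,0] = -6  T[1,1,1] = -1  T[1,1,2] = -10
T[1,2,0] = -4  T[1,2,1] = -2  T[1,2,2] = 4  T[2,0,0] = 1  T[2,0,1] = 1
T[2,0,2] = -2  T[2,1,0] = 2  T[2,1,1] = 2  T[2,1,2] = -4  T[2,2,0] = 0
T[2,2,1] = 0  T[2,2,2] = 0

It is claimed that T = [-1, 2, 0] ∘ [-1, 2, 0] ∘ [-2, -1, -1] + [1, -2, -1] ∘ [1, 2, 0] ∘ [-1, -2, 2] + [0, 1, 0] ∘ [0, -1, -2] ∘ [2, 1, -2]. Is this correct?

Reconstruct entry (0,0,1) from the claimed factors: Σₗ aₗ[0]bₗ[0]cₗ[1] = (-1)·(-1)·(-1) + (1)·(1)·(-2) + (0)·(0)·(1) = -3, but T[0,0,1] = -2. The claim is false.

No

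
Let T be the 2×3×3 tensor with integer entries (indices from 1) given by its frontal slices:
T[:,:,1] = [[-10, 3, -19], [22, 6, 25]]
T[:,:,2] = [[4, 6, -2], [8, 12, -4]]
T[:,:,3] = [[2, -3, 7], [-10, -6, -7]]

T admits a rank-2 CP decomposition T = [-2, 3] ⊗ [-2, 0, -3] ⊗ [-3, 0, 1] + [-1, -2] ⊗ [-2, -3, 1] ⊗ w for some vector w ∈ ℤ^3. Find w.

Subtract the known terms from T to get the rank-1 residual R = [-1, -2] ⊗ [-2, -3, 1] ⊗ w, so R[i,j,k] = a[i]·b[j]·w[k]. Pick indices with nonzero a[1]·b[1] = (-1)·(-2) = 2. Only the fibre through (1,1,·) is needed: R[1,1,:] = T[1,1,:] − Σₗ aₗ[1]bₗ[1]cₗ = [-10, 4, 2] − (-2)·(-2)·[-3, 0, 1] = [2, 4, -2]. Then w[k] = R[1,1,k] / 2 for each k, giving w = [2, 4, -2] / 2 = [1, 2, -1].

w = [1, 2, -1]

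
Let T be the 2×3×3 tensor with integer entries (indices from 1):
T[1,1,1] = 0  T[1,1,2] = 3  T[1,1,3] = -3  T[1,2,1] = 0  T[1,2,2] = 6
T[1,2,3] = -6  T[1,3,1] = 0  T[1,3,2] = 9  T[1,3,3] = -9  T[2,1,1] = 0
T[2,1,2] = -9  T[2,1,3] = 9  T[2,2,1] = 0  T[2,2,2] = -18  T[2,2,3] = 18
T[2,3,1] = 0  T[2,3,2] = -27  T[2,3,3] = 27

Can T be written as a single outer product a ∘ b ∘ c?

If T = a ∘ b ∘ c then every fibre of T is a multiple of the corresponding factor, so read the factors off the fibres through the nonzero entry T[1,1,2] = 3.
The mode-1 fibre T[:,1,2] = [3, -9] gives a = [1, -3] (primitive direction); the mode-2 fibre T[1,:,2] = [3, 6, 9] gives b = [1, 2, 3]; then c[k] = T[1,1,k] / (a[1]·b[1]) = [0, 3, -3] / 1 = [0, 3, -3].
Expanding [1, -3] ∘ [1, 2, 3] ∘ [0, 3, -3] reproduces all 18 entries of T, so T = [1, -3] ∘ [1, 2, 3] ∘ [0, 3, -3] and rank(T) ≤ 1.
Equivalently every frontal slice T[:,:,k] is c[k] times the rank-1 matrix [1, -3] ∘ [1, 2, 3]. So T has rank 1 (it is nonzero).

Yes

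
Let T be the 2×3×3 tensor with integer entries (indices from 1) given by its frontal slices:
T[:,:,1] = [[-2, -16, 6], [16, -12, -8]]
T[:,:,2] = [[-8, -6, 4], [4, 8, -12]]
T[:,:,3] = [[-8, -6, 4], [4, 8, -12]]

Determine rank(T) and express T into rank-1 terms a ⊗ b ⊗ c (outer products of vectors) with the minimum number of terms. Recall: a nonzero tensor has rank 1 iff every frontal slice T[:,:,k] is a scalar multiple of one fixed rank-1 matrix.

rank(T) = 3

Lower bound: the mode-2 unfolding of T (rows indexed by j, columns by (i,k) = (1,1), (1,2), (1,3), (2,1), (2,2), (2,3)) is [[-2, -8, -8, 16, 4, 4], [-16, -6, -6, -12, 8, 8], [6, 4, 4, -8, -12, -12]].
There the 3×3 minor on rows j ∈ {1, 2, 3}, columns (i,k) ∈ {(1,1), (1,2), (2,1)} is det [[-2, -8, 16], [-16, -6, -12], [6, 4, -8]] = 960 ≠ 0, so this unfolding has rank ≥ 3; CP rank is at least every unfolding rank, so rank(T) ≥ 3. (This is only a lower bound: in general the CP rank may exceed every unfolding rank, so we still need to exhibit 3 rank-1 terms summing to T.)
Upper bound: T is a sum of 3 rank-1 terms, T = (1, 2) ⊗ (1, -2, 1) ⊗ (2, -2, -2) + (1, 2) ⊗ (1, -1, -1) ⊗ (4, 2, 2) + (2, -1) ⊗ (1, 1, -1) ⊗ (-4, -4, -4) (written with every a and b primitive with positive leading entry and the scale carried by c; CP decompositions are not unique, and this one is verified by expanding entrywise), so rank(T) ≤ 3.
These bounds meet, so rank(T) = 3.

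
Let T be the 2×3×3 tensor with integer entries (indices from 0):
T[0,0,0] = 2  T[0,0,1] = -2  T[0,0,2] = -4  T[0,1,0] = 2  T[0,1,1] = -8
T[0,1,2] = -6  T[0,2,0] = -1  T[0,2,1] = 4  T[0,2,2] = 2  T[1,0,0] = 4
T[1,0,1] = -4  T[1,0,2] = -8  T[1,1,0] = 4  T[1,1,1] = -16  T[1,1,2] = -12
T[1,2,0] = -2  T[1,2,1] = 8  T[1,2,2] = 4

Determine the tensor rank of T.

Lower bound: in the mode-2 unfolding of T (rows indexed by j, columns by (i,k)) the 3×3 minor on rows j ∈ {0, 1, 2}, columns (i,k) ∈ {(0,0), (0,1), (0,2)} is det [[2, -2, -4], [2, -8, -6], [-1, 4, 2]] = 12 ≠ 0, so that unfolding has rank ≥ 3 and hence rank(T) ≥ 3 (CP rank is at least every unfolding rank, though it can be larger).
Upper bound: T is a sum of 3 rank-1 terms, T = [1, 2] ⊗ [0, 1, 0] ⊗ [0, -2, -2] + [1, 2] ⊗ [1, -1, 1] ⊗ [0, 2, 0] + [1, 2] ⊗ [2, 2, -1] ⊗ [1, -2, -2] (written with every a and b primitive with positive leading entry and the scale carried by c; CP decompositions are not unique, and this one is verified by expanding entrywise), so rank(T) ≤ 3.
These bounds meet, so rank(T) = 3.

3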